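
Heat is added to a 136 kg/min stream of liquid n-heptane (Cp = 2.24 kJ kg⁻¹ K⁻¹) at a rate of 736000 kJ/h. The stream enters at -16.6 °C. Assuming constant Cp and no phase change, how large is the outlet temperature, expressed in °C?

T_out = 23.7 °C

Q = 736000 kJ/h = 12267 kJ/min
ΔT = Q/(ṁ·Cp) = 12267/(136×2.24) = 40.266 K
T_out = -16.6 + 40.266 = 23.666 °C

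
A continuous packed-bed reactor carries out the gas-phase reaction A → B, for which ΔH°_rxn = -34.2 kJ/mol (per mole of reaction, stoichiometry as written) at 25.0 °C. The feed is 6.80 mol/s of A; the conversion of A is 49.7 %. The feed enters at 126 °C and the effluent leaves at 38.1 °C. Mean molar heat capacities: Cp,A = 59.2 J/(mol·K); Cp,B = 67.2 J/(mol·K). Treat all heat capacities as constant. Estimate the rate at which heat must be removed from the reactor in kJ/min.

Q_out = 9040 kJ/min

Extent of reaction ξ = 0.497 × 6.80 = 3.3796 mol/s
Reaction term: ξ·ΔH°_rxn = 3.3796 × -34.2 = -115.58 kJ/s
Sensible, feed 126→25 °C: -40.659 kJ/s
Outlet flows (mol/s): A 3.4204, B 3.3796
Sensible, products 25→38.1 °C: 5.6277 kJ/s
Q = ΔH = -150.61 kJ/s = -150.61 kW
Heat removed = 9036.8 kJ/min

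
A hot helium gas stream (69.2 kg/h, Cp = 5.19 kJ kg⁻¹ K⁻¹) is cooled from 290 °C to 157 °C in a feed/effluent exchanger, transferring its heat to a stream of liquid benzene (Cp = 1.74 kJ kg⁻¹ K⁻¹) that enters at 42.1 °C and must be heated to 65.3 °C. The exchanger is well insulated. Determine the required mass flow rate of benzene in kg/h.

ṁ_c = 1180 kg/h

Heat released by hot stream: Q = 69.2 × 5.19 × (290 − 157) = 47767 kJ/h
Energy balance on cold side (adiabatic exchanger): Q = ṁ_c·Cp_c·(T_c,out − T_c,in)
ṁ_c = 47767 / [1.74 × (65.3 − 42.1)] = 1183.3 kg/h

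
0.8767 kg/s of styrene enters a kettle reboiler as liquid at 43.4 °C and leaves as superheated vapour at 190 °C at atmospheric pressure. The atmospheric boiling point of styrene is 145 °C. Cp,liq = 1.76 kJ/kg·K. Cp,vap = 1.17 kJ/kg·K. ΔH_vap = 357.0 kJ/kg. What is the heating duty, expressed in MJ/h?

Q = 1860 MJ/h

liquid 43.4→145 °C: 178.82 kJ/kg
vaporisation at 145 °C: 357 kJ/kg
vapour 145→190 °C: 52.65 kJ/kg
Δh = 178.82 + 357 + 52.65 = 588.47 kJ/kg
Q = ṁ·Δh = 0.8767 kg/s × 588.47 kJ/kg = 515.91 kJ/s
|Q| = 515.91 kW = 1857.3 MJ/h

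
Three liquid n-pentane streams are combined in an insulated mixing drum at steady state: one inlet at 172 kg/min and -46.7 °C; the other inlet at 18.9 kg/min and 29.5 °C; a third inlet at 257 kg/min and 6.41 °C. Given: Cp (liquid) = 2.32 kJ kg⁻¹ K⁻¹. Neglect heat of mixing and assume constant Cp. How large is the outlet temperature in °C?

Energy balance with Q = 0: Σ ṁᵢCp,ᵢ(T_out − Tᵢ) = 0
Σ ṁᵢCp,ᵢTᵢ = 172×2.32×-46.7 + 18.9×2.32×29.5 + 257×2.32×6.41 = -13520
Σ ṁᵢCp,ᵢ = 172×2.32 + 18.9×2.32 + 257×2.32 = 1039.1
T_out = -13520 / 1039.1 = -13.011 °C

T_out = -13.0 °C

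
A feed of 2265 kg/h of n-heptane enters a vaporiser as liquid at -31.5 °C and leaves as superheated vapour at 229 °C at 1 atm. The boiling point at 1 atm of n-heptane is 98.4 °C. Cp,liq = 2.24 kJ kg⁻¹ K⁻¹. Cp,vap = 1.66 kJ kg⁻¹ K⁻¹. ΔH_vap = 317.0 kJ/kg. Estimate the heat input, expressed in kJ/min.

Q = 31100 kJ/min

liquid -31.5→98.4 °C: 290.98 kJ/kg
vaporisation at 98.4 °C: 317 kJ/kg
vapour 98.4→229 °C: 216.8 kJ/kg
Δh = 290.98 + 317 + 216.8 = 824.77 kJ/kg
Q = ṁ·Δh = 2265 kg/h × 824.77 kJ/kg = 1.8681e+06 kJ/h
|Q| = 518.92 kW = 31135 kJ/min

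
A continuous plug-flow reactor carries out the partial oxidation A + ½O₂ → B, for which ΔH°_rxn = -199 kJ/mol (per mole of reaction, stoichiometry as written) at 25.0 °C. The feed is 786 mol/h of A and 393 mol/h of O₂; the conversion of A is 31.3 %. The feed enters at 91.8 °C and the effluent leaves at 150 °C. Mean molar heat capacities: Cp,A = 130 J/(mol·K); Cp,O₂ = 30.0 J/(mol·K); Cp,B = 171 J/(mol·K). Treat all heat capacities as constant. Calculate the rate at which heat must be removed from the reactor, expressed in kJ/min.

Extent of reaction ξ = 0.313 × 786 = 246.02 mol/h
Reaction term: ξ·ΔH°_rxn = 246.02 × -199 = -48958 kJ/h
Sensible, feed 91.8→25 °C: -7613.2 kJ/h
Outlet flows (mol/h): A 539.98, O₂ 269.99, B 246.02
Sensible, products 25→150 °C: 15046 kJ/h
Q = ΔH = -41525 kJ/h = -11.535 kW
Heat removed = 692.08 kJ/min

Q_out = 692 kJ/min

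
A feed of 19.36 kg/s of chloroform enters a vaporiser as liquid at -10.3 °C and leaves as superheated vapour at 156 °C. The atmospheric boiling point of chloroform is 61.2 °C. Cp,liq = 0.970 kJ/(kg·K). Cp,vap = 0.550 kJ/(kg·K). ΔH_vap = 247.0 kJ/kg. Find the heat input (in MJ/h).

liquid -10.3→61.2 °C: 69.355 kJ/kg
vaporisation at 61.2 °C: 247 kJ/kg
vapour 61.2→156 °C: 52.14 kJ/kg
Δh = 69.355 + 247 + 52.14 = 368.5 kJ/kg
Q = ṁ·Δh = 19.36 kg/s × 368.5 kJ/kg = 7134.1 kJ/s
|Q| = 7134.1 kW = 25683 MJ/h

Q = 25700 MJ/h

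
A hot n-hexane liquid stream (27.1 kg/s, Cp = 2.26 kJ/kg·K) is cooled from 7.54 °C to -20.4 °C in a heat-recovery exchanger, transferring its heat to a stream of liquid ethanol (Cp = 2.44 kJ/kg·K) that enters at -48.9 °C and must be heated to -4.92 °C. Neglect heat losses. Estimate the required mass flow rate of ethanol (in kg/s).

ṁ_c = 15.9 kg/s

Heat released by hot stream: Q = 27.1 × 2.26 × (7.54 − -20.4) = 1711.2 kJ/s
Energy balance on cold side (adiabatic exchanger): Q = ṁ_c·Cp_c·(T_c,out − T_c,in)
ṁ_c = 1711.2 / [2.44 × (-4.92 − -48.9)] = 15.946 kg/s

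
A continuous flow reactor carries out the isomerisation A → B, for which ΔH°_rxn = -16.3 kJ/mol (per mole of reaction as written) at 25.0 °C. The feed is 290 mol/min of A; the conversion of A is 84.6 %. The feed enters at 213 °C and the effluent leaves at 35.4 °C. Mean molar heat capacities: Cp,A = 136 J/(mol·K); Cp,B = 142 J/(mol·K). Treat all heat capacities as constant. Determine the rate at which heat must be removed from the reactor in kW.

Q_out = 183 kW

Extent of reaction ξ = 0.846 × 290 = 245.34 mol/min
Reaction term: ξ·ΔH°_rxn = 245.34 × -16.3 = -3999 kJ/min
Sensible, feed 213→25 °C: -7414.7 kJ/min
Outlet flows (mol/min): A 44.66, B 245.34
Sensible, products 25→35.4 °C: 425.49 kJ/min
Q = ΔH = -10988 kJ/min = -183.14 kW
Heat removed = 183.14 kW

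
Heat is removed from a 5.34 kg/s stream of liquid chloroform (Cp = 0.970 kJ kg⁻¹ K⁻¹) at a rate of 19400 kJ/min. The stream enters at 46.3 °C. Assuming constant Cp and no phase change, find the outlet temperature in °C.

T_out = -16.1 °C

Q = 19400 kJ/min = 323.33 kJ/s
ΔT = Q/(ṁ·Cp) = 323.33/(5.34×0.970) = 62.422 K
T_out = 46.3 − 62.422 = -16.122 °C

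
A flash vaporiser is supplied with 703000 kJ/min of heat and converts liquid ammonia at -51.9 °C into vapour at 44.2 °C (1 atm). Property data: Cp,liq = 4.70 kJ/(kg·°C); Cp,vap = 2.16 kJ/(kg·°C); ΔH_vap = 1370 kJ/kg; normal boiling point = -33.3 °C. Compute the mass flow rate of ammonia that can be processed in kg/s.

Δh = 4.70×(-33.3−-51.9) + 1370 + 2.16×(44.2−-33.3) = 1624.8 kJ/kg
Q = 703000 kJ/min = 11717 kJ/s = 11717 kJ/s
ṁ = Q/Δh = 11717 / 1624.8 = 7.2111 kg/s

ṁ = 7.21 kg/s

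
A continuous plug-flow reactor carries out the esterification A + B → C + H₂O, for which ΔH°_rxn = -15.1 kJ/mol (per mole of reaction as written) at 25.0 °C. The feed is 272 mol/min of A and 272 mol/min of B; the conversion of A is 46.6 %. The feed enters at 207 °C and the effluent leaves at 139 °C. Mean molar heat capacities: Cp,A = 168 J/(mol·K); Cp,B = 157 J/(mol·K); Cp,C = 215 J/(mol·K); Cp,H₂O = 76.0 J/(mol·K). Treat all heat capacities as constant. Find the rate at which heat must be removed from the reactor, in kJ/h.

Q_out = 505000 kJ/h

Extent of reaction ξ = 0.466 × 272 = 126.75 mol/min
Reaction term: ξ·ΔH°_rxn = 126.75 × -15.1 = -1914 kJ/min
Sensible, feed 207→25 °C: -16089 kJ/min
Outlet flows (mol/min): A 145.25, B 145.25, C 126.75, H₂O 126.75
Sensible, products 25→139 °C: 9586.3 kJ/min
Q = ΔH = -8416.4 kJ/min = -140.27 kW
Heat removed = 504990 kJ/h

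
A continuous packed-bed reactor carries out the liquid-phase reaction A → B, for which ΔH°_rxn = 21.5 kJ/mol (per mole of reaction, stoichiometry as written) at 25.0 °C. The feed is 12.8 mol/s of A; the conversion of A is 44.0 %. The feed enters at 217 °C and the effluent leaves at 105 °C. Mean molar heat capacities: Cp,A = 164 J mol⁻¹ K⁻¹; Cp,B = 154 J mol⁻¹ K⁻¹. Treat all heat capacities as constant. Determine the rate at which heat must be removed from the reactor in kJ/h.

Q_out = 427000 kJ/h

Extent of reaction ξ = 0.440 × 12.8 = 5.632 mol/s
Reaction term: ξ·ΔH°_rxn = 5.632 × 21.5 = 121.09 kJ/s
Sensible, feed 217→25 °C: -403.05 kJ/s
Outlet flows (mol/s): A 7.168, B 5.632
Sensible, products 25→105 °C: 163.43 kJ/s
Q = ΔH = -118.53 kJ/s = -118.53 kW
Heat removed = 426700 kJ/h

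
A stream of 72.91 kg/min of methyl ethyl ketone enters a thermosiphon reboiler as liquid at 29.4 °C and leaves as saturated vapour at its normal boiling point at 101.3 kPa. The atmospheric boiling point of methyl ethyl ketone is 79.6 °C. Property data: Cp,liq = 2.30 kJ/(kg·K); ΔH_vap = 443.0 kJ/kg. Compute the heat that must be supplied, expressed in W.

Q = 679000 W

liquid 29.4→79.6 °C: 115.46 kJ/kg
vaporisation at 79.6 °C: 443 kJ/kg
Δh = 115.46 + 443 = 558.46 kJ/kg
Q = ṁ·Δh = 72.91 kg/min × 558.46 kJ/kg = 40717 kJ/min
|Q| = 678.62 kW = 678620 W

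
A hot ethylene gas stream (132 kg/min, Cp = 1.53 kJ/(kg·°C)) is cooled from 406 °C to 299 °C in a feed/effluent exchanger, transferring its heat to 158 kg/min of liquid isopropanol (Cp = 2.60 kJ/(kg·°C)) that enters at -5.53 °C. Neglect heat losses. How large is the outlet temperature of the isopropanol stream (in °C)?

T_c,out = 47.1 °C

Heat released by hot stream: Q = 132 × 1.53 × (406 − 299) = 21610 kJ/min
Energy balance on cold side (adiabatic exchanger): Q = ṁ_c·Cp_c·(T_c,out − T_c,in)
T_c,out = -5.53 + 21610/(158 × 2.60) = 47.074 °C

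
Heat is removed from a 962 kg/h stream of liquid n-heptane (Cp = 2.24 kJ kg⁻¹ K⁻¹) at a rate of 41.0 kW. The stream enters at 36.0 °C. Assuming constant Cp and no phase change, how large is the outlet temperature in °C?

T_out = -32.5 °C

Q = 41.0 kW = 147600 kJ/h
ΔT = Q/(ṁ·Cp) = 147600/(962×2.24) = 68.496 K
T_out = 36.0 − 68.496 = -32.496 °C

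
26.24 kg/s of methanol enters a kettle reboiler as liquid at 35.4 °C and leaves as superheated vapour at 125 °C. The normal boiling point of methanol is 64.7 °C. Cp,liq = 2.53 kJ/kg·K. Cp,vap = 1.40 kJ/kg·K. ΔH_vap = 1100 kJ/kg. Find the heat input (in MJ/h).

Q = 119000 MJ/h

liquid 35.4→64.7 °C: 74.129 kJ/kg
vaporisation at 64.7 °C: 1100 kJ/kg
vapour 64.7→125 °C: 84.42 kJ/kg
Δh = 74.129 + 1100 + 84.42 = 1258.5 kJ/kg
Q = ṁ·Δh = 26.24 kg/s × 1258.5 kJ/kg = 33024 kJ/s
|Q| = 33024 kW = 118890 MJ/h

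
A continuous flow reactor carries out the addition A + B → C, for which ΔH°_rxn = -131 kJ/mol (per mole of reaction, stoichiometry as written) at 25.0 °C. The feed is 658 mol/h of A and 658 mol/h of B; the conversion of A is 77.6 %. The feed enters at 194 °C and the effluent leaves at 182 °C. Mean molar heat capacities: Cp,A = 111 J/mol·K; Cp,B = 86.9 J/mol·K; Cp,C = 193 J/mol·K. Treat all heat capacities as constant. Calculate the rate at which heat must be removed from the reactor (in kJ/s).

Q_out = 19.1 kJ/s

Extent of reaction ξ = 0.776 × 658 = 510.61 mol/h
Reaction term: ξ·ΔH°_rxn = 510.61 × -131 = -66890 kJ/h
Sensible, feed 194→25 °C: -22007 kJ/h
Outlet flows (mol/h): A 147.39, B 147.39, C 510.61
Sensible, products 25→182 °C: 20051 kJ/h
Q = ΔH = -68845 kJ/h = -19.124 kW
Heat removed = 19.124 kJ/s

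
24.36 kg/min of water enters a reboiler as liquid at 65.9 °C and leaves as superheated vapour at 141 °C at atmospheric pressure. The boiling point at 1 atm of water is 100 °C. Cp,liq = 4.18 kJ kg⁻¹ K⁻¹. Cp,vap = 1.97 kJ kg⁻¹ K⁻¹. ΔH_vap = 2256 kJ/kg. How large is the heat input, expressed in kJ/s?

Q = 1010 kJ/s

liquid 65.9→100 °C: 142.54 kJ/kg
vaporisation at 100 °C: 2256 kJ/kg
vapour 100→141 °C: 80.77 kJ/kg
Δh = 142.54 + 2256 + 80.77 = 2479.3 kJ/kg
Q = ṁ·Δh = 24.36 kg/min × 2479.3 kJ/kg = 60396 kJ/min
|Q| = 1006.6 kW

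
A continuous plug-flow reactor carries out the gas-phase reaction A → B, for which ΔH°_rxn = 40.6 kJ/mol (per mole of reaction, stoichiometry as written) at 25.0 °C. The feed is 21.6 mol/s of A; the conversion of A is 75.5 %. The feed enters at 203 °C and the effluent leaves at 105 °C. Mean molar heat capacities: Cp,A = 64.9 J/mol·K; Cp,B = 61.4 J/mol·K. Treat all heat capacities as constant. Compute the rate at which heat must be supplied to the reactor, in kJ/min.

Q_in = 31200 kJ/min

Extent of reaction ξ = 0.755 × 21.6 = 16.308 mol/s
Reaction term: ξ·ΔH°_rxn = 16.308 × 40.6 = 662.1 kJ/s
Sensible, feed 203→25 °C: -249.53 kJ/s
Outlet flows (mol/s): A 5.292, B 16.308
Sensible, products 25→105 °C: 107.58 kJ/s
Q = ΔH = 520.16 kJ/s = 520.16 kW
Heat supplied = 31209 kJ/min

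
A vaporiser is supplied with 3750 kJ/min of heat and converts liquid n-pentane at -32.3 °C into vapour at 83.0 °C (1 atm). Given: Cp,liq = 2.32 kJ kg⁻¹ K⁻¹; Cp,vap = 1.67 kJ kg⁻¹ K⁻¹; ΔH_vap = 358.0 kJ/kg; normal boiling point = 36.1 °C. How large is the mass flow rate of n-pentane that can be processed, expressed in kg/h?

Δh = 2.32×(36.1−-32.3) + 358.0 + 1.67×(83.0−36.1) = 595.01 kJ/kg
Q = 3750 kJ/min = 62.5 kJ/s = 225000 kJ/h
ṁ = Q/Δh = 225000 / 595.01 = 378.14 kg/h

ṁ = 378 kg/h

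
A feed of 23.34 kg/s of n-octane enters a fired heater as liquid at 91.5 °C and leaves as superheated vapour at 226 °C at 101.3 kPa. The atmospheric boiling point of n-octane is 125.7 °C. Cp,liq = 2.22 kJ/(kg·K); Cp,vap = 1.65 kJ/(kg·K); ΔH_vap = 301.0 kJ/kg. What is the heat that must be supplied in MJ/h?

liquid 91.5→125.7 °C: 75.924 kJ/kg
vaporisation at 125.7 °C: 301 kJ/kg
vapour 125.7→226 °C: 165.49 kJ/kg
Δh = 75.924 + 301 + 165.49 = 542.42 kJ/kg
Q = ṁ·Δh = 23.34 kg/s × 542.42 kJ/kg = 12660 kJ/s
|Q| = 12660 kW = 45576 MJ/h

Q = 45600 MJ/h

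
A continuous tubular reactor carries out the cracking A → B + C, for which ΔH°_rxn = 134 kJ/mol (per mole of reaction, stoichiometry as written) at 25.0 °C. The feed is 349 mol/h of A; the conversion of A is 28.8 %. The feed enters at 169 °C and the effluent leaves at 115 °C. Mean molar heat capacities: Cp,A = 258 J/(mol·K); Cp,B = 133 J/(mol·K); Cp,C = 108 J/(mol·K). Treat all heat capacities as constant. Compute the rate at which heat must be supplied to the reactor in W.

Extent of reaction ξ = 0.288 × 349 = 100.51 mol/h
Reaction term: ξ·ΔH°_rxn = 100.51 × 134 = 13469 kJ/h
Sensible, feed 169→25 °C: -12966 kJ/h
Outlet flows (mol/h): A 248.49, B 100.51, C 100.51
Sensible, products 25→115 °C: 7950 kJ/h
Q = ΔH = 8452.6 kJ/h = 2.3479 kW
Heat supplied = 2347.9 W

Q_in = 2350 W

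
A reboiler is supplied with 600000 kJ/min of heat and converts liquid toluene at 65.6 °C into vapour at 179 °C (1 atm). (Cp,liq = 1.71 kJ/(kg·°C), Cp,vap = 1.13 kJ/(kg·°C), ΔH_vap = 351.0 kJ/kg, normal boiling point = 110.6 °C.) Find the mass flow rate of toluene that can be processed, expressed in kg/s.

Δh = 1.71×(110.6−65.6) + 351.0 + 1.13×(179−110.6) = 505.24 kJ/kg
Q = 600000 kJ/min = 10000 kJ/s = 10000 kJ/s
ṁ = Q/Δh = 10000 / 505.24 = 19.792 kg/s

ṁ = 19.8 kg/s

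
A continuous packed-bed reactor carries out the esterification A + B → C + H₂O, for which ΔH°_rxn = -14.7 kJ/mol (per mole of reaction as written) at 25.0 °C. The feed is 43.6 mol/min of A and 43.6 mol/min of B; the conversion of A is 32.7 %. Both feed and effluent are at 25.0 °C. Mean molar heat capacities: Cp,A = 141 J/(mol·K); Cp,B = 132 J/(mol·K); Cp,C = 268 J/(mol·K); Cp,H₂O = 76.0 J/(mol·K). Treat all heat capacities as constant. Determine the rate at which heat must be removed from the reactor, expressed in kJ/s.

Q_out = 3.49 kJ/s

Extent of reaction ξ = 0.327 × 43.6 = 14.257 mol/min
Reaction term: ξ·ΔH°_rxn = 14.257 × -14.7 = -209.58 kJ/min
Q = ΔH = -209.58 kJ/min = -3.493 kW
Heat removed = 3.493 kJ/s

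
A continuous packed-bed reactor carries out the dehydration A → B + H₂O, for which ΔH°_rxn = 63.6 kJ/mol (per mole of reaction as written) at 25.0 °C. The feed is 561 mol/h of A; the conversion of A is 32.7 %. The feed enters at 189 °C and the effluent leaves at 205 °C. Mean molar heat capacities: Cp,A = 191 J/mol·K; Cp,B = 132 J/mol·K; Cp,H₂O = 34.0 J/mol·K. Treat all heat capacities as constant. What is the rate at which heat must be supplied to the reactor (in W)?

Extent of reaction ξ = 0.327 × 561 = 183.45 mol/h
Reaction term: ξ·ΔH°_rxn = 183.45 × 63.6 = 11667 kJ/h
Sensible, feed 189→25 °C: -17573 kJ/h
Outlet flows (mol/h): A 377.55, B 183.45, H₂O 183.45
Sensible, products 25→205 °C: 18462 kJ/h
Q = ΔH = 12556 kJ/h = 3.4878 kW
Heat supplied = 3487.8 W

Q_in = 3490 W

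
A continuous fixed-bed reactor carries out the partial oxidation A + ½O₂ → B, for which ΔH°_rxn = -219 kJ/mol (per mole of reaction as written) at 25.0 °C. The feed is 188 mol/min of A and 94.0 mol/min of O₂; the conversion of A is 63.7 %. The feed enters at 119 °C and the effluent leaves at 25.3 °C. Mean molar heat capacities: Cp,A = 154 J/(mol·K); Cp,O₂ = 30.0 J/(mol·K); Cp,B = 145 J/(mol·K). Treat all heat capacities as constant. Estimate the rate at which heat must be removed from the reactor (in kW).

Extent of reaction ξ = 0.637 × 188 = 119.76 mol/min
Reaction term: ξ·ΔH°_rxn = 119.76 × -219 = -26227 kJ/min
Sensible, feed 119→25 °C: -2986.6 kJ/min
Outlet flows (mol/min): A 68.244, O₂ 34.122, B 119.76
Sensible, products 25→25.3 °C: 8.6694 kJ/min
Q = ΔH = -29204 kJ/min = -486.74 kW
Heat removed = 486.74 kW

Q_out = 487 kW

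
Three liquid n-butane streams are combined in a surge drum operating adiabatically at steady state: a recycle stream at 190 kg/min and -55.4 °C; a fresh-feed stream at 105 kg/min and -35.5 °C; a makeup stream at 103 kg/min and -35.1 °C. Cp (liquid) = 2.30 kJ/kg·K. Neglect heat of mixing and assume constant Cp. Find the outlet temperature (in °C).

No heat crosses the boundary, so H_out = H_in.
Σ ṁᵢCp,ᵢTᵢ = 190×2.30×-55.4 + 105×2.30×-35.5 + 103×2.30×-35.1 = -41098
Σ ṁᵢCp,ᵢ = 190×2.30 + 105×2.30 + 103×2.30 = 915.4
T_out = -41098 / 915.4 = -44.896 °C

T_out = -44.9 °C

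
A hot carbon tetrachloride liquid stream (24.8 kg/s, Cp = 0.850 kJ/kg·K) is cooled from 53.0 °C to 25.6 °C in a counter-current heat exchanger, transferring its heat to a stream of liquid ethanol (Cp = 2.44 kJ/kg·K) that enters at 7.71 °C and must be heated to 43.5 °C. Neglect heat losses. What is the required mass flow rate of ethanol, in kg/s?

Heat released by hot stream: Q = 24.8 × 0.850 × (53.0 − 25.6) = 577.59 kJ/s
Energy balance on cold side (adiabatic exchanger): Q = ṁ_c·Cp_c·(T_c,out − T_c,in)
ṁ_c = 577.59 / [2.44 × (43.5 − 7.71)] = 6.6141 kg/s

ṁ_c = 6.61 kg/s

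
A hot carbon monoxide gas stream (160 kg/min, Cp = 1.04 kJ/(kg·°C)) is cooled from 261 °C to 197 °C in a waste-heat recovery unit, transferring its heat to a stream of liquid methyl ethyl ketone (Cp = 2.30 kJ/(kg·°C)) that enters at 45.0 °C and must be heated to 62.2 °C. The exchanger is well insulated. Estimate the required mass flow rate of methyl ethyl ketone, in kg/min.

ṁ_c = 269 kg/min

Heat released by hot stream: Q = 160 × 1.04 × (261 − 197) = 10650 kJ/min
Energy balance on cold side (adiabatic exchanger): Q = ṁ_c·Cp_c·(T_c,out − T_c,in)
ṁ_c = 10650 / [2.30 × (62.2 − 45.0)] = 269.2 kg/min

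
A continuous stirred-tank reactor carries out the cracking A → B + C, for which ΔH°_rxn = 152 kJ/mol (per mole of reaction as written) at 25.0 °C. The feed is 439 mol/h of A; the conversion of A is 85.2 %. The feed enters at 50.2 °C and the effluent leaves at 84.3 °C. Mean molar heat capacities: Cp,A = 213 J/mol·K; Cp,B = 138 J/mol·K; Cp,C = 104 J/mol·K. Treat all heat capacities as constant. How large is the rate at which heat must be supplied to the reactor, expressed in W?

Extent of reaction ξ = 0.852 × 439 = 374.03 mol/h
Reaction term: ξ·ΔH°_rxn = 374.03 × 152 = 56852 kJ/h
Sensible, feed 50.2→25 °C: -2356.4 kJ/h
Outlet flows (mol/h): A 64.972, B 374.03, C 374.03
Sensible, products 25→84.3 °C: 6188.2 kJ/h
Q = ΔH = 60684 kJ/h = 16.857 kW
Heat supplied = 16857 W

Q_in = 16900 W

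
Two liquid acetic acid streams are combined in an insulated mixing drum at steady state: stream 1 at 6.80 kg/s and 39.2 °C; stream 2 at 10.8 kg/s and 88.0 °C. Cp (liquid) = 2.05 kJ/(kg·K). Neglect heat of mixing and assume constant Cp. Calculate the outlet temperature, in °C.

T_out = 69.1 °C

Energy balance with Q = 0: Σ ṁᵢCp,ᵢ(T_out − Tᵢ) = 0
T_out = Σ ṁᵢCp,ᵢTᵢ / Σ ṁᵢCp,ᵢ
      = 2494.8 / 36.08 = 69.145 °C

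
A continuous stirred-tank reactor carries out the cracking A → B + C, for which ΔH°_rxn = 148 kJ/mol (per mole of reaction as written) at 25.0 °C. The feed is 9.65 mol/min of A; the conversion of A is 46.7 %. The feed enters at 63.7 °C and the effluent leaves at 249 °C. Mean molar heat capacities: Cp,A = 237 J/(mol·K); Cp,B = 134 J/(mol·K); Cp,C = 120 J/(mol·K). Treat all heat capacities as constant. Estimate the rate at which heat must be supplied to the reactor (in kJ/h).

Q_in = 66500 kJ/h

Extent of reaction ξ = 0.467 × 9.65 = 4.5066 mol/min
Reaction term: ξ·ΔH°_rxn = 4.5066 × 148 = 666.97 kJ/min
Sensible, feed 63.7→25 °C: -88.509 kJ/min
Outlet flows (mol/min): A 5.1434, B 4.5066, C 4.5066
Sensible, products 25→249 °C: 529.46 kJ/min
Q = ΔH = 1107.9 kJ/min = 18.465 kW
Heat supplied = 66475 kJ/h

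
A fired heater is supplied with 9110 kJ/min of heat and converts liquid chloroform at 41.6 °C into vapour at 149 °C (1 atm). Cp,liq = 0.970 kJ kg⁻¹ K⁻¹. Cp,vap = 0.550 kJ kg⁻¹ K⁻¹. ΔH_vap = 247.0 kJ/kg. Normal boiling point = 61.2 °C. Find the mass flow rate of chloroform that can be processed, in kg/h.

Δh = 0.970×(61.2−41.6) + 247.0 + 0.550×(149−61.2) = 314.3 kJ/kg
Q = 9110 kJ/min = 151.83 kJ/s = 546600 kJ/h
ṁ = Q/Δh = 546600 / 314.3 = 1739.1 kg/h

ṁ = 1740 kg/h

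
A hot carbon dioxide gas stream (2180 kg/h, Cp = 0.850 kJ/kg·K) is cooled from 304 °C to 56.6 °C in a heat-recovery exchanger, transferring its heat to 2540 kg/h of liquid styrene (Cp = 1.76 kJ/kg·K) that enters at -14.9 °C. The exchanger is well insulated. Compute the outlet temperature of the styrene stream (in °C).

Heat released by hot stream: Q = 2180 × 0.850 × (304 − 56.6) = 458430 kJ/h
Energy balance on cold side (adiabatic exchanger): Q = ṁ_c·Cp_c·(T_c,out − T_c,in)
T_c,out = -14.9 + 458430/(2540 × 1.76) = 87.648 °C

T_c,out = 87.6 °C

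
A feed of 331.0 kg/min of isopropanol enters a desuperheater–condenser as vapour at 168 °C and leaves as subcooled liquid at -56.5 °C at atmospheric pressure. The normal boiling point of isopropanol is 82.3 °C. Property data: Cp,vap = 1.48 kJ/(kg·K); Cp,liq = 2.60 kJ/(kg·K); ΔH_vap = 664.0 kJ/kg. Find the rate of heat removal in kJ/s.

vapour 168→82.3 °C: -126.84 kJ/kg
condensation at 82.3 °C: -664 kJ/kg
liquid 82.3→-56.5 °C: -360.88 kJ/kg
Δh = -126.84 + -664 + -360.88 = -1151.7 kJ/kg
Q = ṁ·Δh = 331.0 kg/min × -1151.7 kJ/kg = -381220 kJ/min
|Q| = 6353.6 kW

Q_c = 6350 kJ/s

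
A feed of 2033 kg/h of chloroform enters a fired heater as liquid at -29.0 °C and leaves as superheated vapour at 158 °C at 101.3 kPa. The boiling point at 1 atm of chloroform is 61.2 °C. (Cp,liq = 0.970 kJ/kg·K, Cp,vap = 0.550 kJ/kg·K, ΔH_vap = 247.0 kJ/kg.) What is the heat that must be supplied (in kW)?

Q = 219 kW

liquid -29.0→61.2 °C: 87.494 kJ/kg
vaporisation at 61.2 °C: 247 kJ/kg
vapour 61.2→158 °C: 53.24 kJ/kg
Δh = 87.494 + 247 + 53.24 = 387.73 kJ/kg
Q = ṁ·Δh = 2033 kg/h × 387.73 kJ/kg = 788260 kJ/h
|Q| = 218.96 kW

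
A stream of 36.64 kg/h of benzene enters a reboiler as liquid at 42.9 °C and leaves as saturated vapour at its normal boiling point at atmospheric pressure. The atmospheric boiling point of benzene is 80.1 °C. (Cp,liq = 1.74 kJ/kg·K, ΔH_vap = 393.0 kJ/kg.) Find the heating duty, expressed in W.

liquid 42.9→80.1 °C: 64.728 kJ/kg
vaporisation at 80.1 °C: 393 kJ/kg
Δh = 64.728 + 393 = 457.73 kJ/kg
Q = ṁ·Δh = 36.64 kg/h × 457.73 kJ/kg = 16771 kJ/h
|Q| = 4.6587 kW = 4658.7 W

Q = 4660 W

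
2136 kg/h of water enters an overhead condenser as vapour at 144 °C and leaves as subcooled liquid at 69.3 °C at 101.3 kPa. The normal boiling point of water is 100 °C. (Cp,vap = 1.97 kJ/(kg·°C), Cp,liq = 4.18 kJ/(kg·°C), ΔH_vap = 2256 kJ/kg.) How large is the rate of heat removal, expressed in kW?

vapour 144→100 °C: -86.68 kJ/kg
condensation at 100 °C: -2256 kJ/kg
liquid 100→69.3 °C: -128.33 kJ/kg
Δh = -86.68 + -2256 + -128.33 = -2471 kJ/kg
Q = ṁ·Δh = 2136 kg/h × -2471 kJ/kg = -5.2781e+06 kJ/h
|Q| = 1466.1 kW

Q_c = 1470 kW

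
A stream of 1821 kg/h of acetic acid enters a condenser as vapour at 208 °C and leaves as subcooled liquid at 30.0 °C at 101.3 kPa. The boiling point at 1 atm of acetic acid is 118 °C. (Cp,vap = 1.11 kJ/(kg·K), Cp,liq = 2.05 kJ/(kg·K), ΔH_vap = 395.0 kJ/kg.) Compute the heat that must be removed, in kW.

Q_c = 342 kW

vapour 208→118 °C: -99.9 kJ/kg
condensation at 118 °C: -395 kJ/kg
liquid 118→30.0 °C: -180.4 kJ/kg
Δh = -99.9 + -395 + -180.4 = -675.3 kJ/kg
Q = ṁ·Δh = 1821 kg/h × -675.3 kJ/kg = -1.2297e+06 kJ/h
|Q| = 341.59 kW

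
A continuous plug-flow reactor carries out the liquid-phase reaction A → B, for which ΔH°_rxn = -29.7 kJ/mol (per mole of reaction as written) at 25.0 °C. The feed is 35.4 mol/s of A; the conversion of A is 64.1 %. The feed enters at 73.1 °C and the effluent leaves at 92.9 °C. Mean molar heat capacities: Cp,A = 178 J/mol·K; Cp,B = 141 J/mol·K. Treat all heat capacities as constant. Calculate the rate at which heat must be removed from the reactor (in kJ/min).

Extent of reaction ξ = 0.641 × 35.4 = 22.691 mol/s
Reaction term: ξ·ΔH°_rxn = 22.691 × -29.7 = -673.93 kJ/s
Sensible, feed 73.1→25 °C: -303.09 kJ/s
Outlet flows (mol/s): A 12.709, B 22.691
Sensible, products 25→92.9 °C: 370.84 kJ/s
Q = ΔH = -606.18 kJ/s = -606.18 kW
Heat removed = 36371 kJ/min

Q_out = 36400 kJ/min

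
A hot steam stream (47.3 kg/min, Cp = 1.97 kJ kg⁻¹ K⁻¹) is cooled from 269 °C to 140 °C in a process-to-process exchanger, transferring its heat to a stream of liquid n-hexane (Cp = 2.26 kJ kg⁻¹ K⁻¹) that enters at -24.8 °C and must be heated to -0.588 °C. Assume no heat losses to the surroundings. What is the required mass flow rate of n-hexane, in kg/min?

Heat released by hot stream: Q = 47.3 × 1.97 × (269 − 140) = 12020 kJ/min
Energy balance on cold side (adiabatic exchanger): Q = ṁ_c·Cp_c·(T_c,out − T_c,in)
ṁ_c = 12020 / [2.26 × (-0.588 − -24.8)] = 219.67 kg/min

ṁ_c = 220 kg/min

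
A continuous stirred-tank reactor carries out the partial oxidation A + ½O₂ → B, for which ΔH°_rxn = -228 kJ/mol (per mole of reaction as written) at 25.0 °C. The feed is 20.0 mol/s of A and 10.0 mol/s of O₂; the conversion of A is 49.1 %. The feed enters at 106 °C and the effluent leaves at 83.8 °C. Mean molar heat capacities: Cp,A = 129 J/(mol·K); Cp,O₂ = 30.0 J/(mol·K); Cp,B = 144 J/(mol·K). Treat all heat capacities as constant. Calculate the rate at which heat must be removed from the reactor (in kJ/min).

Q_out = 138000 kJ/min

Extent of reaction ξ = 0.491 × 20.0 = 9.82 mol/s
Reaction term: ξ·ΔH°_rxn = 9.82 × -228 = -2239 kJ/s
Sensible, feed 106→25 °C: -233.28 kJ/s
Outlet flows (mol/s): A 10.18, O₂ 5.09, B 9.82
Sensible, products 25→83.8 °C: 169.34 kJ/s
Q = ΔH = -2302.9 kJ/s = -2302.9 kW
Heat removed = 138170 kJ/min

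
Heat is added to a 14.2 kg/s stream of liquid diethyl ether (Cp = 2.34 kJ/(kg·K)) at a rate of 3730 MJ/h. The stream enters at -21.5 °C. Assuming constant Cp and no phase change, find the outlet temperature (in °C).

Q = 3730 MJ/h = 1036.1 kJ/s
ΔT = Q/(ṁ·Cp) = 1036.1/(14.2×2.34) = 31.182 K
T_out = -21.5 + 31.182 = 9.6819 °C

T_out = 9.68 °C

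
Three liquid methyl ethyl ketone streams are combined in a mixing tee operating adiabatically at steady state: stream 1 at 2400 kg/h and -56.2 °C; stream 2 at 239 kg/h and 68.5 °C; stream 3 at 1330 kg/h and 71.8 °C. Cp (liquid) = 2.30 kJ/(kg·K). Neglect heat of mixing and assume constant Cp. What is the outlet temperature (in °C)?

Energy balance with Q = 0: Σ ṁᵢCp,ᵢ(T_out − Tᵢ) = 0
T_out = Σ ṁᵢCp,ᵢTᵢ / Σ ṁᵢCp,ᵢ
      = -52933 / 9128.7 = -5.7986 °C

T_out = -5.80 °C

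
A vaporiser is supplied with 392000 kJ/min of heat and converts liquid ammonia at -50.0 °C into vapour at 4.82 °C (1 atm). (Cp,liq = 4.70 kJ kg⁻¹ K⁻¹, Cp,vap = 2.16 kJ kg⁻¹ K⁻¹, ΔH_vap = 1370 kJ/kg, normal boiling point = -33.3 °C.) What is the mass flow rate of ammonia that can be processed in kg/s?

ṁ = 4.27 kg/s

Δh = 4.70×(-33.3−-50.0) + 1370 + 2.16×(4.82−-33.3) = 1530.8 kJ/kg
Q = 392000 kJ/min = 6533.3 kJ/s = 6533.3 kJ/s
ṁ = Q/Δh = 6533.3 / 1530.8 = 4.2678 kg/s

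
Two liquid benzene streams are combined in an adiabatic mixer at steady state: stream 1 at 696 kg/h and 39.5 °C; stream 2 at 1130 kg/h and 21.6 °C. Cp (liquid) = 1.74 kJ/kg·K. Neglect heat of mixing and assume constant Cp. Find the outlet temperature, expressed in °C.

T_out = 28.4 °C

Adiabatic, steady state ⇒ Σ ṁᵢCp,ᵢ(T_out − Tᵢ) = 0
T_out = Σ ṁᵢCp,ᵢTᵢ / Σ ṁᵢCp,ᵢ
      = 90306 / 3177.2 = 28.423 °C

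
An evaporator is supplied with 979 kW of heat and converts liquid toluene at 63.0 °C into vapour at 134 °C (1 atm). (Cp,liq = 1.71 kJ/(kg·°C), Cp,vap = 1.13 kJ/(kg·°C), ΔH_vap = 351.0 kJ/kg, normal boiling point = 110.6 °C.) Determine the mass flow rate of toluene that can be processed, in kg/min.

ṁ = 128 kg/min

Δh = 1.71×(110.6−63.0) + 351.0 + 1.13×(134−110.6) = 458.84 kJ/kg
Q = 979 kW = 979 kJ/s = 58740 kJ/min
ṁ = Q/Δh = 58740 / 458.84 = 128.02 kg/min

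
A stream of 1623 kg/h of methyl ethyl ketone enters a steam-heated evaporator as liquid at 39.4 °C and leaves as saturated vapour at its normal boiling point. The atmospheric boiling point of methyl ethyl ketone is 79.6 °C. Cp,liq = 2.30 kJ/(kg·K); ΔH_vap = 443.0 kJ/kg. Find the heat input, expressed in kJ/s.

Q = 241 kJ/s

liquid 39.4→79.6 °C: 92.46 kJ/kg
vaporisation at 79.6 °C: 443 kJ/kg
Δh = 92.46 + 443 = 535.46 kJ/kg
Q = ṁ·Δh = 1623 kg/h × 535.46 kJ/kg = 869050 kJ/h
|Q| = 241.4 kW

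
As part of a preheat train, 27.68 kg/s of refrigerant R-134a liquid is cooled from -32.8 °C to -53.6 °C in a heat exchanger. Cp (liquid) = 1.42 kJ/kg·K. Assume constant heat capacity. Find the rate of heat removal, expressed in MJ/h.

Q = ṁ·Cp·ΔT = 27.68 × 1.42 × (-53.6 − -32.8) = -817.56 kJ/s
Cooling duty = 2943.2 MJ/h

Q_c = 2940 MJ/h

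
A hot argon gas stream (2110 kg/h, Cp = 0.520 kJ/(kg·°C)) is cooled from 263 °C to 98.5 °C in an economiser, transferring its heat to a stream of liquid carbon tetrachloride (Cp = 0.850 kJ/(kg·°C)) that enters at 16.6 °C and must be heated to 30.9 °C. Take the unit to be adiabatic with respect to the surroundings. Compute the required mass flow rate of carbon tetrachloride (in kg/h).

Heat released by hot stream: Q = 2110 × 0.520 × (263 − 98.5) = 180490 kJ/h
Energy balance on cold side (adiabatic exchanger): Q = ṁ_c·Cp_c·(T_c,out − T_c,in)
ṁ_c = 180490 / [0.850 × (30.9 − 16.6)] = 14849 kg/h

ṁ_c = 14800 kg/h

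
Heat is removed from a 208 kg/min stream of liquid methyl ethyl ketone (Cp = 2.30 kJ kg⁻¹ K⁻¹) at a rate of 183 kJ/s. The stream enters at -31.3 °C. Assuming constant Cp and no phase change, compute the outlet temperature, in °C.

Q = 183 kJ/s = 10980 kJ/min
ΔT = Q/(ṁ·Cp) = 10980/(208×2.30) = 22.952 K
T_out = -31.3 − 22.952 = -54.252 °C

T_out = -54.3 °C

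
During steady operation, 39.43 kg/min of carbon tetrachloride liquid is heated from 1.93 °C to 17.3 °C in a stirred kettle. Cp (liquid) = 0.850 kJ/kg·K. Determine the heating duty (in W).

Q = 8590 W

Q = ṁ·Cp·ΔT = 39.43 × 0.850 × (17.3 − 1.93) = 515.13 kJ/min
Converting: 515.13 / 60 s = 8.5856 kW
Heating duty = 8585.6 W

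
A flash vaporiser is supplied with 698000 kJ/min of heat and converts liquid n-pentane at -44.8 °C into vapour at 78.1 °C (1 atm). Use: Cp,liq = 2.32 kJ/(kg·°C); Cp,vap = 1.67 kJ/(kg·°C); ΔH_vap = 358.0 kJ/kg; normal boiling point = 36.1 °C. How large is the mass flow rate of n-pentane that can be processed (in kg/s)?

Δh = 2.32×(36.1−-44.8) + 358.0 + 1.67×(78.1−36.1) = 615.83 kJ/kg
Q = 698000 kJ/min = 11633 kJ/s = 11633 kJ/s
ṁ = Q/Δh = 11633 / 615.83 = 18.891 kg/s

ṁ = 18.9 kg/s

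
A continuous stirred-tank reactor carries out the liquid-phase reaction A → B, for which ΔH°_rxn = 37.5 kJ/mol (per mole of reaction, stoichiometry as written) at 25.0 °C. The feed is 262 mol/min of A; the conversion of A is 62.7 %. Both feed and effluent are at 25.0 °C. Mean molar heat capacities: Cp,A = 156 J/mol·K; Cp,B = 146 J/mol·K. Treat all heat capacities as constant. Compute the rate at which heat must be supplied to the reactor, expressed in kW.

Extent of reaction ξ = 0.627 × 262 = 164.27 mol/min
Reaction term: ξ·ΔH°_rxn = 164.27 × 37.5 = 6160.3 kJ/min
Q = ΔH = 6160.3 kJ/min = 102.67 kW
Heat supplied = 102.67 kW

Q_in = 103 kW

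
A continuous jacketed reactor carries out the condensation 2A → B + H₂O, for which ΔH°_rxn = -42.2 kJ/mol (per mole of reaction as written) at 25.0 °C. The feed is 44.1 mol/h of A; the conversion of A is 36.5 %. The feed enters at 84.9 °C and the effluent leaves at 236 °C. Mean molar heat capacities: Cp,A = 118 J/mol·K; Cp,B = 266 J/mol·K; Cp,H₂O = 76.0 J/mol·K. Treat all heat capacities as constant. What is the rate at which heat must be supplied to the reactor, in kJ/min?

Extent of reaction ξ = 0.365 × 44.1 / 2 = 8.0482 mol/h
Reaction term: ξ·ΔH°_rxn = 8.0482 × -42.2 = -339.64 kJ/h
Sensible, feed 84.9→25 °C: -311.71 kJ/h
Outlet flows (mol/h): A 28.004, B 8.0482, H₂O 8.0482
Sensible, products 25→236 °C: 1278 kJ/h
Q = ΔH = 626.67 kJ/h = 0.17407 kW
Heat supplied = 10.444 kJ/min

Q_in = 10.4 kJ/min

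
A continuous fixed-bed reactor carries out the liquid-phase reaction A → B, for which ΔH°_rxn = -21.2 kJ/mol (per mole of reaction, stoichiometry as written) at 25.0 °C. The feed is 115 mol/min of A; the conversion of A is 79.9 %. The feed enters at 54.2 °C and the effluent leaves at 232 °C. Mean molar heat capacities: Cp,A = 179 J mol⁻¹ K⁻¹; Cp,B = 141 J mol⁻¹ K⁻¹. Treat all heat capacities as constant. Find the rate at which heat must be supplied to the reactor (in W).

Extent of reaction ξ = 0.799 × 115 = 91.885 mol/min
Reaction term: ξ·ΔH°_rxn = 91.885 × -21.2 = -1948 kJ/min
Sensible, feed 54.2→25 °C: -601.08 kJ/min
Outlet flows (mol/min): A 23.115, B 91.885
Sensible, products 25→232 °C: 3538.3 kJ/min
Q = ΔH = 989.28 kJ/min = 16.488 kW
Heat supplied = 16488 W

Q_in = 16500 W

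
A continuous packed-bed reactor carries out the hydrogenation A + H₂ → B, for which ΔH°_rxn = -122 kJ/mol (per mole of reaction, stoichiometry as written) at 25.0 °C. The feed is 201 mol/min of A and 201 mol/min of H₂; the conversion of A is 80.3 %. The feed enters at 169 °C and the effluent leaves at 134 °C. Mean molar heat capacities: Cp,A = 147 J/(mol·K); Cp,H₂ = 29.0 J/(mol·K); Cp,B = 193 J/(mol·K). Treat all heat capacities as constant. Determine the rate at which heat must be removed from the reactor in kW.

Q_out = 344 kW

Extent of reaction ξ = 0.803 × 201 = 161.4 mol/min
Reaction term: ξ·ΔH°_rxn = 161.4 × -122 = -19691 kJ/min
Sensible, feed 169→25 °C: -5094.1 kJ/min
Outlet flows (mol/min): A 39.597, H₂ 39.597, B 161.4
Sensible, products 25→134 °C: 4155.1 kJ/min
Q = ΔH = -20630 kJ/min = -343.84 kW
Heat removed = 343.84 kW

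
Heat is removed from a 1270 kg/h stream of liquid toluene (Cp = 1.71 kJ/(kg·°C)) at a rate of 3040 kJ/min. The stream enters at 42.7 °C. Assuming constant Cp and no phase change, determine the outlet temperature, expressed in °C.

Q = 3040 kJ/min = 182400 kJ/h
ΔT = Q/(ṁ·Cp) = 182400/(1270×1.71) = 83.99 K
T_out = 42.7 − 83.99 = -41.29 °C

T_out = -41.3 °C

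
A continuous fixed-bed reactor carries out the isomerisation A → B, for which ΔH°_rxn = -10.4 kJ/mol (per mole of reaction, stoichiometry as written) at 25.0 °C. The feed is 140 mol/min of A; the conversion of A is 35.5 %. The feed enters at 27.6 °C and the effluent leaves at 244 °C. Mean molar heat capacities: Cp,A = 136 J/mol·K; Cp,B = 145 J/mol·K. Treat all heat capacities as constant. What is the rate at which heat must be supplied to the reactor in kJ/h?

Extent of reaction ξ = 0.355 × 140 = 49.7 mol/min
Reaction term: ξ·ΔH°_rxn = 49.7 × -10.4 = -516.88 kJ/min
Sensible, feed 27.6→25 °C: -49.504 kJ/min
Outlet flows (mol/min): A 90.3, B 49.7
Sensible, products 25→244 °C: 4267.7 kJ/min
Q = ΔH = 3701.3 kJ/min = 61.689 kW
Heat supplied = 222080 kJ/h

Q_in = 222000 kJ/h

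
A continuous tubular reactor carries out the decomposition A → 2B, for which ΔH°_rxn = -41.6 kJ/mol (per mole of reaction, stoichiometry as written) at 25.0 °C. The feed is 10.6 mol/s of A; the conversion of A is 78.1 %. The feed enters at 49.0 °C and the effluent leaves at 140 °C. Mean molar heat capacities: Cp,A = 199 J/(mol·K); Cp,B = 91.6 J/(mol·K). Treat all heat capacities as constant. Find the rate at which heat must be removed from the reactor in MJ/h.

Q_out = 603 MJ/h

Extent of reaction ξ = 0.781 × 10.6 = 8.2786 mol/s
Reaction term: ξ·ΔH°_rxn = 8.2786 × -41.6 = -344.39 kJ/s
Sensible, feed 49.0→25 °C: -50.626 kJ/s
Outlet flows (mol/s): A 2.3214, B 16.557
Sensible, products 25→140 °C: 227.54 kJ/s
Q = ΔH = -167.48 kJ/s = -167.48 kW
Heat removed = 602.92 MJ/h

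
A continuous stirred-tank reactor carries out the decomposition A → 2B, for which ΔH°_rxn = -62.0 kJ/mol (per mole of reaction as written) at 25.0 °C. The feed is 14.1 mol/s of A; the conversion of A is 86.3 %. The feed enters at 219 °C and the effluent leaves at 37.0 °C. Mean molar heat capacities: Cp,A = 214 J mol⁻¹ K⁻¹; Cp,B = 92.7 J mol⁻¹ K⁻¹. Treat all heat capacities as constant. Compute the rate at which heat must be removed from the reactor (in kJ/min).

Q_out = 78500 kJ/min

Extent of reaction ξ = 0.863 × 14.1 = 12.168 mol/s
Reaction term: ξ·ΔH°_rxn = 12.168 × -62.0 = -754.43 kJ/s
Sensible, feed 219→25 °C: -585.38 kJ/s
Outlet flows (mol/s): A 1.9317, B 24.337
Sensible, products 25→37.0 °C: 32.033 kJ/s
Q = ΔH = -1307.8 kJ/s = -1307.8 kW
Heat removed = 78467 kJ/min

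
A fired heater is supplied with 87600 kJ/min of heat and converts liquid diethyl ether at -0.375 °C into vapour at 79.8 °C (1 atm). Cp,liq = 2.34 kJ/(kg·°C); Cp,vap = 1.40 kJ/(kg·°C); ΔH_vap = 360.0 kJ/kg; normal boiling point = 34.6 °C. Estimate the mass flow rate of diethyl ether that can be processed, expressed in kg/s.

ṁ = 2.89 kg/s

Δh = 2.34×(34.6−-0.375) + 360.0 + 1.40×(79.8−34.6) = 505.12 kJ/kg
Q = 87600 kJ/min = 1460 kJ/s = 1460 kJ/s
ṁ = Q/Δh = 1460 / 505.12 = 2.8904 kg/s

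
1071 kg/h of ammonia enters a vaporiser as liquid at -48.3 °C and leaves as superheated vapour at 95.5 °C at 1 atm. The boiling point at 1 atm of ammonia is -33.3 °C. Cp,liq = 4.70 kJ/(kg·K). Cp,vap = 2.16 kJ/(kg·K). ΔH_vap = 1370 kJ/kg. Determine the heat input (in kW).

liquid -48.3→-33.3 °C: 70.5 kJ/kg
vaporisation at -33.3 °C: 1370 kJ/kg
vapour -33.3→95.5 °C: 278.21 kJ/kg
Δh = 70.5 + 1370 + 278.21 = 1718.7 kJ/kg
Q = ṁ·Δh = 1071 kg/h × 1718.7 kJ/kg = 1.8407e+06 kJ/h
|Q| = 511.32 kW

Q = 511 kW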